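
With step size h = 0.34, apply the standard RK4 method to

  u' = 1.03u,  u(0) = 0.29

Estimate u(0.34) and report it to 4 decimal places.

RK4: k1 = f(x_n, u_n); k2 = f(x_n + h/2, u_n + (h/2)·k1); k3 = f(x_n + h/2, u_n + (h/2)·k2); k4 = f(x_n + h, u_n + h·k3); u_{n+1} = u_n + (h/6)·(k1 + 2k2 + 2k3 + k4).
x=0.000000, u=0.290000:
  k1 = f(0.000000, 0.290000) = 0.298700
  k2 = f(0.170000, 0.340779) = 0.351002
  k3 = f(0.170000, 0.349670) = 0.360161
  k4 = f(0.340000, 0.412455) = 0.424828
  u ← 0.290000 + (0.34/6)·(k1 + 2k2 + 2k3 + k4) = 0.411598
u(0.34) ≈ 0.4116

0.4116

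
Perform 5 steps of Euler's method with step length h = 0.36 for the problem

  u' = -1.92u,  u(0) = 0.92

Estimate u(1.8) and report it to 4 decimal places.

Euler: u_{n+1} = u_n + h·f(t_n, u_n).
t=0.000000, u=0.920000: f=-1.766400 → u ← 0.920000 + 0.36·(-1.766400) = 0.284096
t=0.360000, u=0.284096: f=-0.545464 → u ← 0.284096 + 0.36·(-0.545464) = 0.087729
t=0.720000, u=0.087729: f=-0.168439 → u ← 0.087729 + 0.36·(-0.168439) = 0.027091
t=1.080000, u=0.027091: f=-0.052014 → u ← 0.027091 + 0.36·(-0.052014) = 0.008366
t=1.440000, u=0.008366: f=-0.016062 → u ← 0.008366 + 0.36·(-0.016062) = 0.002583
u(1.8) ≈ 0.0026

0.0026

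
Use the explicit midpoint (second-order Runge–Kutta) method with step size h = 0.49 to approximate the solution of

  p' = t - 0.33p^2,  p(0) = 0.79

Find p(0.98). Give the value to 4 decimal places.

Midpoint: k1 = f(t_n, p_n); k2 = f(t_n + h/2, p_n + (h/2)·k1); p_{n+1} = p_n + h·k2.
t=0.000000, p=0.790000:
  k1 = f(0.000000, 0.790000) = -0.205953
  k2 = f(0.245000, 0.739542) = 0.064516
  p ← 0.790000 + 0.49·0.064516 = 0.821613
t=0.490000, p=0.821613:
  k1 = f(0.490000, 0.821613) = 0.267234
  k2 = f(0.735000, 0.887085) = 0.475316
  p ← 0.821613 + 0.49·0.475316 = 1.054518
p(0.98) ≈ 1.0545

1.0545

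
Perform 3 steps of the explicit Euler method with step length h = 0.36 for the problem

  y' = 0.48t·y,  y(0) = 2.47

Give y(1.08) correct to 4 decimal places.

Euler: y_{n+1} = y_n + h·f(t_n, y_n).
t=0.000000, y=2.470000: f=0.000000 → y ← 2.470000 + 0.36·0.000000 = 2.470000
t=0.360000, y=2.470000: f=0.426816 → y ← 2.470000 + 0.36·0.426816 = 2.623654
t=0.720000, y=2.623654: f=0.906735 → y ← 2.623654 + 0.36·0.906735 = 2.950078
y(1.08) ≈ 2.9501

2.9501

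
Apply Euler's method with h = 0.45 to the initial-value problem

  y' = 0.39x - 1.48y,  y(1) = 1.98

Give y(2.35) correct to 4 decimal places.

Euler: y_{n+1} = y_n + h·f(x_n, y_n).
x=1.000000, y=1.980000: f=-2.540400 → y ← 1.980000 + 0.45·(-2.540400) = 0.836820
x=1.450000, y=0.836820: f=-0.672994 → y ← 0.836820 + 0.45·(-0.672994) = 0.533973
x=1.900000, y=0.533973: f=-0.049280 → y ← 0.533973 + 0.45·(-0.049280) = 0.511797
y(2.35) ≈ 0.5118

0.5118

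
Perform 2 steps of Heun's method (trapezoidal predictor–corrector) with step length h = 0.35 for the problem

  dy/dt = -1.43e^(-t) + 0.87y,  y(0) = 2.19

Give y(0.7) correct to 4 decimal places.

2.9628

Heun: k1 = f(t_n, y_n); k2 = f(t_n + h, y_n + h·k1); y_{n+1} = y_n + (h/2)·(k1 + k2).
t=0.000000, y=2.190000:
  k1 = f(0.000000, 2.190000) = 0.475300
  k2 = f(0.350000, 2.356355) = 1.042325
  y ← 2.190000 + (0.35/2)·(0.475300 + 1.042325) = 2.455584
t=0.350000, y=2.455584:
  k1 = f(0.350000, 2.455584) = 1.128654
  k2 = f(0.700000, 2.850613) = 1.769917
  y ← 2.455584 + (0.35/2)·(1.128654 + 1.769917) = 2.962834
y(0.7) ≈ 2.9628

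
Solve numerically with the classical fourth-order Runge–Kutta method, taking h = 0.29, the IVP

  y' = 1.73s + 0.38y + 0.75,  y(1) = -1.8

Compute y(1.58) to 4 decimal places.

RK4: k1 = f(s_n, y_n); k2 = f(s_n + h/2, y_n + (h/2)·k1); k3 = f(s_n + h/2, y_n + (h/2)·k2); k4 = f(s_n + h, y_n + h·k3); y_{n+1} = y_n + (h/6)·(k1 + 2k2 + 2k3 + k4).
s=1.000000, y=-1.800000:
  k1 = f(1.000000, -1.800000) = 1.796000
  k2 = f(1.145000, -1.539580) = 2.145810
  k3 = f(1.145000, -1.488858) = 2.165084
  k4 = f(1.290000, -1.172126) = 2.536292
  y ← -1.800000 + (0.29/6)·(k1 + 2k2 + 2k3 + k4) = -1.173886
s=1.290000, y=-1.173886:
  k1 = f(1.290000, -1.173886) = 2.535623
  k2 = f(1.435000, -0.806221) = 2.926186
  k3 = f(1.435000, -0.749589) = 2.947706
  k4 = f(1.580000, -0.319051) = 3.362160
  y ← -1.173886 + (0.29/6)·(k1 + 2k2 + 2k3 + k4) = -0.321017
y(1.58) ≈ -0.3210

-0.3210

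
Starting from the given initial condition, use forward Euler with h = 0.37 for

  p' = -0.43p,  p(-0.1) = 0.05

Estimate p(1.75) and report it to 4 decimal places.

Euler: p_{n+1} = p_n + h·f(x_n, p_n).
x=-0.100000, p=0.050000: f=-0.021500 → p ← 0.050000 + 0.37·(-0.021500) = 0.042045
x=0.270000, p=0.042045: f=-0.018079 → p ← 0.042045 + 0.37·(-0.018079) = 0.035356
x=0.640000, p=0.035356: f=-0.015203 → p ← 0.035356 + 0.37·(-0.015203) = 0.029731
x=1.010000, p=0.029731: f=-0.012784 → p ← 0.029731 + 0.37·(-0.012784) = 0.025000
x=1.380000, p=0.025000: f=-0.010750 → p ← 0.025000 + 0.37·(-0.010750) = 0.021023
p(1.75) ≈ 0.0210

0.0210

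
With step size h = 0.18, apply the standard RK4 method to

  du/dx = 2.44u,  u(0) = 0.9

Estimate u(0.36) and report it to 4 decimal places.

2.1659

RK4: k1 = f(x_n, u_n); k2 = f(x_n + h/2, u_n + (h/2)·k1); k3 = f(x_n + h/2, u_n + (h/2)·k2); k4 = f(x_n + h, u_n + h·k3); u_{n+1} = u_n + (h/6)·(k1 + 2k2 + 2k3 + k4).
x=0.000000, u=0.900000:
  k1 = f(0.000000, 0.900000) = 2.196000
  k2 = f(0.090000, 1.097640) = 2.678242
  k3 = f(0.090000, 1.141042) = 2.784142
  k4 = f(0.180000, 1.401146) = 3.418795
  u ← 0.900000 + (0.18/6)·(k1 + 2k2 + 2k3 + k4) = 1.396187
x=0.180000, u=1.396187:
  k1 = f(0.180000, 1.396187) = 3.406696
  k2 = f(0.270000, 1.702789) = 4.154806
  k3 = f(0.270000, 1.770119) = 4.319091
  k4 = f(0.360000, 2.173623) = 5.303641
  u ← 1.396187 + (0.18/6)·(k1 + 2k2 + 2k3 + k4) = 2.165931
u(0.36) ≈ 2.1659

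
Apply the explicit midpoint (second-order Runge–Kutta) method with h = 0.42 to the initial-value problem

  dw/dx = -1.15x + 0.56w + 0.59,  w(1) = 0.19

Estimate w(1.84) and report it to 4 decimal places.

-0.7480

Midpoint: k1 = f(x_n, w_n); k2 = f(x_n + h/2, w_n + (h/2)·k1); w_{n+1} = w_n + h·k2.
x=1.000000, w=0.190000:
  k1 = f(1.000000, 0.190000) = -0.453600
  k2 = f(1.210000, 0.094744) = -0.748443
  w ← 0.190000 + 0.42·(-0.748443) = -0.124346
x=1.420000, w=-0.124346:
  k1 = f(1.420000, -0.124346) = -1.112634
  k2 = f(1.630000, -0.357999) = -1.484980
  w ← -0.124346 + 0.42·(-1.484980) = -0.748038
w(1.84) ≈ -0.7480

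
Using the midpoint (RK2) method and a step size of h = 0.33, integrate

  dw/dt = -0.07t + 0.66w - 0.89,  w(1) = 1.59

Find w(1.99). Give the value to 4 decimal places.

Midpoint: k1 = f(t_n, w_n); k2 = f(t_n + h/2, w_n + (h/2)·k1); w_{n+1} = w_n + h·k2.
t=1.000000, w=1.590000:
  k1 = f(1.000000, 1.590000) = 0.089400
  k2 = f(1.165000, 1.604751) = 0.087586
  w ← 1.590000 + 0.33·0.087586 = 1.618903
t=1.330000, w=1.618903:
  k1 = f(1.330000, 1.618903) = 0.085376
  k2 = f(1.495000, 1.632990) = 0.083124
  w ← 1.618903 + 0.33·0.083124 = 1.646334
t=1.660000, w=1.646334:
  k1 = f(1.660000, 1.646334) = 0.080380
  k2 = f(1.825000, 1.659597) = 0.077584
  w ← 1.646334 + 0.33·0.077584 = 1.671937
w(1.99) ≈ 1.6719

1.6719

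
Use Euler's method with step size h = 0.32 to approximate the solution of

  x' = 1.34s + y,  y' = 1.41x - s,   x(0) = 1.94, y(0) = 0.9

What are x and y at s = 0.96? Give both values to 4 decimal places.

4.0648, 3.7969

Euler on (x,y): x_{n+1} = x_n + h·x', y_{n+1} = y_n + h·y'.
0.000000: (1.940000, 0.900000); f=(0.900000, 2.735400) → (2.228000, 1.775328)
0.320000: (2.228000, 1.775328); f=(2.204128, 2.821480) → (2.933321, 2.678202)
0.640000: (2.933321, 2.678202); f=(3.535802, 3.495983) → (4.064777, 3.796916)
(x(0.96), y(0.96)) ≈ (4.0648, 3.7969)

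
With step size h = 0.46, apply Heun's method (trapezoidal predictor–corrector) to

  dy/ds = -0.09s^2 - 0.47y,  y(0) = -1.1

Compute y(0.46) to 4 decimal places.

Heun: k1 = f(s_n, y_n); k2 = f(s_n + h, y_n + h·k1); y_{n+1} = y_n + (h/2)·(k1 + k2).
s=0.000000, y=-1.100000:
  k1 = f(0.000000, -1.100000) = 0.517000
  k2 = f(0.460000, -0.862180) = 0.386181
  y ← -1.100000 + (0.46/2)·(0.517000 + 0.386181) = -0.892268
y(0.46) ≈ -0.8923

-0.8923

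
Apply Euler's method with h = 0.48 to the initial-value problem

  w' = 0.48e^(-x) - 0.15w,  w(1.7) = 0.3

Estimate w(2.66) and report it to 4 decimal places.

Euler: w_{n+1} = w_n + h·f(x_n, w_n).
x=1.700000, w=0.300000: f=0.042688 → w ← 0.300000 + 0.48·0.042688 = 0.320490
x=2.180000, w=0.320490: f=0.006186 → w ← 0.320490 + 0.48·0.006186 = 0.323460
w(2.66) ≈ 0.3235

0.3235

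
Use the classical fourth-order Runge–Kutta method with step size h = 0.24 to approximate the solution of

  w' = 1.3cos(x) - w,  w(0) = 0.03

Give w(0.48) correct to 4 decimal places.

RK4: k1 = f(x_n, w_n); k2 = f(x_n + h/2, w_n + (h/2)·k1); k3 = f(x_n + h/2, w_n + (h/2)·k2); k4 = f(x_n + h, w_n + h·k3); w_{n+1} = w_n + (h/6)·(k1 + 2k2 + 2k3 + k4).
x=0.000000, w=0.030000:
  k1 = f(0.000000, 0.030000) = 1.270000
  k2 = f(0.120000, 0.182400) = 1.108251
  k3 = f(0.120000, 0.162990) = 1.127661
  k4 = f(0.240000, 0.300639) = 0.962101
  w ← 0.030000 + (0.24/6)·(k1 + 2k2 + 2k3 + k4) = 0.298157
x=0.240000, w=0.298157:
  k1 = f(0.240000, 0.298157) = 0.964582
  k2 = f(0.360000, 0.413907) = 0.802759
  k3 = f(0.360000, 0.394488) = 0.822178
  k4 = f(0.480000, 0.495480) = 0.657614
  w ← 0.298157 + (0.24/6)·(k1 + 2k2 + 2k3 + k4) = 0.493040
w(0.48) ≈ 0.4930

0.4930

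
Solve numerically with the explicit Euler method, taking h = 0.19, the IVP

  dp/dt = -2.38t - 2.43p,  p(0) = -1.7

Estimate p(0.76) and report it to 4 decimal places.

-0.5179

Euler: p_{n+1} = p_n + h·f(t_n, p_n).
t=0.000000, p=-1.700000: f=4.131000 → p ← -1.700000 + 0.19·4.131000 = -0.915110
t=0.190000, p=-0.915110: f=1.771517 → p ← -0.915110 + 0.19·1.771517 = -0.578522
t=0.380000, p=-0.578522: f=0.501408 → p ← -0.578522 + 0.19·0.501408 = -0.483254
t=0.570000, p=-0.483254: f=-0.182292 → p ← -0.483254 + 0.19·(-0.182292) = -0.517890
p(0.76) ≈ -0.5179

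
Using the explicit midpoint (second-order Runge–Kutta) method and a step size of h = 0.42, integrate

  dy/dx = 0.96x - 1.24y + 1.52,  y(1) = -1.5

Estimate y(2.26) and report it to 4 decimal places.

Midpoint: k1 = f(x_n, y_n); k2 = f(x_n + h/2, y_n + (h/2)·k1); y_{n+1} = y_n + h·k2.
x=1.000000, y=-1.500000:
  k1 = f(1.000000, -1.500000) = 4.340000
  k2 = f(1.210000, -0.588600) = 3.411464
  y ← -1.500000 + 0.42·3.411464 = -0.067185
x=1.420000, y=-0.067185:
  k1 = f(1.420000, -0.067185) = 2.966510
  k2 = f(1.630000, 0.555782) = 2.395630
  y ← -0.067185 + 0.42·2.395630 = 0.938980
x=1.840000, y=0.938980:
  k1 = f(1.840000, 0.938980) = 2.122065
  k2 = f(2.050000, 1.384613) = 1.771079
  y ← 0.938980 + 0.42·1.771079 = 1.682833
y(2.26) ≈ 1.6828

1.6828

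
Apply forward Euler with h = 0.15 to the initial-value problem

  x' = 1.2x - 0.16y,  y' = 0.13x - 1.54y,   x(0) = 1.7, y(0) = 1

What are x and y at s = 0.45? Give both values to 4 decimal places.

2.7213, 0.5493

Euler on (x,y): x_{n+1} = x_n + h·x', y_{n+1} = y_n + h·y'.
0.000000: (1.700000, 1.000000); f=(1.880000, -1.319000) → (1.982000, 0.802150)
0.150000: (1.982000, 0.802150); f=(2.250056, -0.977651) → (2.319508, 0.655502)
0.300000: (2.319508, 0.655502); f=(2.678530, -0.707938) → (2.721288, 0.549312)
(x(0.45), y(0.45)) ≈ (2.7213, 0.5493)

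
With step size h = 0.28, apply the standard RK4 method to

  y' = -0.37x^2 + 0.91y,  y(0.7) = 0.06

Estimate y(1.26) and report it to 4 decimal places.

-0.1542

RK4: k1 = f(x_n, y_n); k2 = f(x_n + h/2, y_n + (h/2)·k1); k3 = f(x_n + h/2, y_n + (h/2)·k2); k4 = f(x_n + h, y_n + h·k3); y_{n+1} = y_n + (h/6)·(k1 + 2k2 + 2k3 + k4).
x=0.700000, y=0.060000:
  k1 = f(0.700000, 0.060000) = -0.126700
  k2 = f(0.840000, 0.042262) = -0.222614
  k3 = f(0.840000, 0.028834) = -0.234833
  k4 = f(0.980000, -0.005753) = -0.360583
  y ← 0.060000 + (0.28/6)·(k1 + 2k2 + 2k3 + k4) = -0.005435
x=0.980000, y=-0.005435:
  k1 = f(0.980000, -0.005435) = -0.360294
  k2 = f(1.120000, -0.055876) = -0.514975
  k3 = f(1.120000, -0.077531) = -0.534682
  k4 = f(1.260000, -0.155146) = -0.728595
  y ← -0.005435 + (0.28/6)·(k1 + 2k2 + 2k3 + k4) = -0.154218
y(1.26) ≈ -0.1542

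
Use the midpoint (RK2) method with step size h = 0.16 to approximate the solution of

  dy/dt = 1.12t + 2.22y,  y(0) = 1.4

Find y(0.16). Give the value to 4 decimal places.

Midpoint: k1 = f(t_n, y_n); k2 = f(t_n + h/2, y_n + (h/2)·k1); y_{n+1} = y_n + h·k2.
t=0.000000, y=1.400000:
  k1 = f(0.000000, 1.400000) = 3.108000
  k2 = f(0.080000, 1.648640) = 3.749581
  y ← 1.400000 + 0.16·3.749581 = 1.999933
y(0.16) ≈ 1.9999

1.9999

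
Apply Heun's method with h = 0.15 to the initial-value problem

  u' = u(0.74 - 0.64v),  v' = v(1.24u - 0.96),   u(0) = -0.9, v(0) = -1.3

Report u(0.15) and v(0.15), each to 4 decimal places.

Heun on (u,v): k1 = f(s_n, state_n); k2 = f(s_n + h, state_n + h·k1); state_{n+1} = state_n + (h/2)·(k1 + k2).
0.000000: (-0.900000, -1.300000)
  k1 = (-1.414800, 2.698800)
  predictor → (-1.112220, -0.895180)
  k2 = (-1.460251, 2.093963)
  → (-1.115629, -0.940543)
(u(0.15), v(0.15)) ≈ (-1.1156, -0.9405)

-1.1156, -0.9405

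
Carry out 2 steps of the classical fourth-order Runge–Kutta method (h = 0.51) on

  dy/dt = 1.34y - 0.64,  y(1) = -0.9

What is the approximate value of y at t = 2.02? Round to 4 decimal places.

RK4: k1 = f(t_n, y_n); k2 = f(t_n + h/2, y_n + (h/2)·k1); k3 = f(t_n + h/2, y_n + (h/2)·k2); k4 = f(t_n + h, y_n + h·k3); y_{n+1} = y_n + (h/6)·(k1 + 2k2 + 2k3 + k4).
t=1.000000, y=-0.900000:
  k1 = f(1.000000, -0.900000) = -1.846000
  k2 = f(1.255000, -1.370730) = -2.476778
  k3 = f(1.255000, -1.531578) = -2.692315
  k4 = f(1.510000, -2.273081) = -3.685928
  y ← -0.900000 + (0.51/6)·(k1 + 2k2 + 2k3 + k4) = -2.248960
t=1.510000, y=-2.248960:
  k1 = f(1.510000, -2.248960) = -3.653606
  k2 = f(1.765000, -3.180629) = -4.902043
  k3 = f(1.765000, -3.498981) = -5.328634
  k4 = f(2.020000, -4.966563) = -7.295195
  y ← -2.248960 + (0.51/6)·(k1 + 2k2 + 2k3 + k4) = -4.918823
y(2.02) ≈ -4.9188

-4.9188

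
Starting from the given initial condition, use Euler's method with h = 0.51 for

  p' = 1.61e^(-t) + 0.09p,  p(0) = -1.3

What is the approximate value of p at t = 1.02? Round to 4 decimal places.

-0.0702

Euler: p_{n+1} = p_n + h·f(t_n, p_n).
t=0.000000, p=-1.300000: f=1.493000 → p ← -1.300000 + 0.51·1.493000 = -0.538570
t=0.510000, p=-0.538570: f=0.918327 → p ← -0.538570 + 0.51·0.918327 = -0.070223
p(1.02) ≈ -0.0702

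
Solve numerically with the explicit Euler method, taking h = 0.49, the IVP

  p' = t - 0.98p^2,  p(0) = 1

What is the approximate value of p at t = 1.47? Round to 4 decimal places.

Euler: p_{n+1} = p_n + h·f(t_n, p_n).
t=0.000000, p=1.000000: f=-0.980000 → p ← 1.000000 + 0.49·(-0.980000) = 0.519800
t=0.490000, p=0.519800: f=0.225212 → p ← 0.519800 + 0.49·0.225212 = 0.630154
t=0.980000, p=0.630154: f=0.590848 → p ← 0.630154 + 0.49·0.590848 = 0.919669
p(1.47) ≈ 0.9197

0.9197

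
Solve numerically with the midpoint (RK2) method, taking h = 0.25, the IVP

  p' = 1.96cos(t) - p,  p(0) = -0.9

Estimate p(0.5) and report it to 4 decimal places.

0.1793

Midpoint: k1 = f(t_n, p_n); k2 = f(t_n + h/2, p_n + (h/2)·k1); p_{n+1} = p_n + h·k2.
t=0.000000, p=-0.900000:
  k1 = f(0.000000, -0.900000) = 2.860000
  k2 = f(0.125000, -0.542500) = 2.487207
  p ← -0.900000 + 0.25·2.487207 = -0.278198
t=0.250000, p=-0.278198:
  k1 = f(0.250000, -0.278198) = 2.177266
  k2 = f(0.375000, -0.006040) = 1.829835
  p ← -0.278198 + 0.25·1.829835 = 0.179261
p(0.5) ≈ 0.1793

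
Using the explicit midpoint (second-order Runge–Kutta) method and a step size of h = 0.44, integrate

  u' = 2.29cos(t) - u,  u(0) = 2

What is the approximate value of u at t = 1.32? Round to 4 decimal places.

1.6021

Midpoint: k1 = f(t_n, u_n); k2 = f(t_n + h/2, u_n + (h/2)·k1); u_{n+1} = u_n + h·k2.
t=0.000000, u=2.000000:
  k1 = f(0.000000, 2.000000) = 0.290000
  k2 = f(0.220000, 2.063800) = 0.171005
  u ← 2.000000 + 0.44·0.171005 = 2.075242
t=0.440000, u=2.075242:
  k1 = f(0.440000, 2.075242) = -0.003361
  k2 = f(0.660000, 2.074503) = -0.265421
  u ← 2.075242 + 0.44·(-0.265421) = 1.958457
t=0.880000, u=1.958457:
  k1 = f(0.880000, 1.958457) = -0.499381
  k2 = f(1.100000, 1.848593) = -0.809858
  u ← 1.958457 + 0.44·(-0.809858) = 1.602120
u(1.32) ≈ 1.6021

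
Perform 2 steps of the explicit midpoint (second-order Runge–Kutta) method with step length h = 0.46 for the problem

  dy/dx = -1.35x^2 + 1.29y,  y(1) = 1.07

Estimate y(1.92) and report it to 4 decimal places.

-0.8047

Midpoint: k1 = f(x_n, y_n); k2 = f(x_n + h/2, y_n + (h/2)·k1); y_{n+1} = y_n + h·k2.
x=1.000000, y=1.070000:
  k1 = f(1.000000, 1.070000) = 0.030300
  k2 = f(1.230000, 1.076969) = -0.653125
  y ← 1.070000 + 0.46·(-0.653125) = 0.769563
x=1.460000, y=0.769563:
  k1 = f(1.460000, 0.769563) = -1.884924
  k2 = f(1.690000, 0.336030) = -3.422256
  y ← 0.769563 + 0.46·(-3.422256) = -0.804675
y(1.92) ≈ -0.8047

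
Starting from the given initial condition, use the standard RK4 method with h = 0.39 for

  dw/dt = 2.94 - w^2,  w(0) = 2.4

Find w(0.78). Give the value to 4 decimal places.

1.7661

RK4: k1 = f(t_n, w_n); k2 = f(t_n + h/2, w_n + (h/2)·k1); k3 = f(t_n + h/2, w_n + (h/2)·k2); k4 = f(t_n + h, w_n + h·k3); w_{n+1} = w_n + (h/6)·(k1 + 2k2 + 2k3 + k4).
t=0.000000, w=2.400000:
  k1 = f(0.000000, 2.400000) = -2.820000
  k2 = f(0.195000, 1.850100) = -0.482870
  k3 = f(0.195000, 2.305840) = -2.376900
  k4 = f(0.390000, 1.473009) = 0.770244
  w ← 2.400000 + (0.39/6)·(k1 + 2k2 + 2k3 + k4) = 1.894996
t=0.390000, w=1.894996:
  k1 = f(0.390000, 1.894996) = -0.651009
  k2 = f(0.585000, 1.768049) = -0.185997
  k3 = f(0.585000, 1.858726) = -0.514864
  k4 = f(0.780000, 1.694199) = 0.069690
  w ← 1.894996 + (0.39/6)·(k1 + 2k2 + 2k3 + k4) = 1.766098
w(0.78) ≈ 1.7661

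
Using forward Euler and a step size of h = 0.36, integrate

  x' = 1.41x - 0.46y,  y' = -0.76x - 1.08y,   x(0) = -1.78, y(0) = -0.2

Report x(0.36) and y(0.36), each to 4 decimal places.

-2.6504, 0.3648

Euler on (x,y): x_{n+1} = x_n + h·x', y_{n+1} = y_n + h·y'.
0.000000: (-1.780000, -0.200000); f=(-2.417800, 1.568800) → (-2.650408, 0.364768)
(x(0.36), y(0.36)) ≈ (-2.6504, 0.3648)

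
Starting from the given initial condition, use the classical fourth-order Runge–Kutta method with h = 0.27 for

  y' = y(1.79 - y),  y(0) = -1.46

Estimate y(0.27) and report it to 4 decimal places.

RK4: k1 = f(x_n, y_n); k2 = f(x_n + h/2, y_n + (h/2)·k1); k3 = f(x_n + h/2, y_n + (h/2)·k2); k4 = f(x_n + h, y_n + h·k3); y_{n+1} = y_n + (h/6)·(k1 + 2k2 + 2k3 + k4).
x=0.000000, y=-1.460000:
  k1 = f(0.000000, -1.460000) = -4.745000
  k2 = f(0.135000, -2.100575) = -8.172445
  k3 = f(0.135000, -2.563280) = -11.158676
  k4 = f(0.270000, -4.472842) = -28.012707
  y ← -1.460000 + (0.27/6)·(k1 + 2k2 + 2k3 + k4) = -4.673898
y(0.27) ≈ -4.6739

-4.6739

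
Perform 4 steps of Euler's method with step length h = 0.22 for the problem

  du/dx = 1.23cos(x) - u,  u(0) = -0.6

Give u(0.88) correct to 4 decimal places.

0.4717

Euler: u_{n+1} = u_n + h·f(x_n, u_n).
x=0.000000, u=-0.600000: f=1.830000 → u ← -0.600000 + 0.22·1.830000 = -0.197400
x=0.220000, u=-0.197400: f=1.397754 → u ← -0.197400 + 0.22·1.397754 = 0.110106
x=0.440000, u=0.110106: f=1.002739 → u ← 0.110106 + 0.22·1.002739 = 0.330708
x=0.660000, u=0.330708: f=0.640982 → u ← 0.330708 + 0.22·0.640982 = 0.471724
u(0.88) ≈ 0.4717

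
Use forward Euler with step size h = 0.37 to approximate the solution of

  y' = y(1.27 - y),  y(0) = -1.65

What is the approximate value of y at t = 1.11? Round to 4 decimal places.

Euler: y_{n+1} = y_n + h·f(t_n, y_n).
t=0.000000, y=-1.650000: f=-4.818000 → y ← -1.650000 + 0.37·(-4.818000) = -3.432660
t=0.370000, y=-3.432660: f=-16.142633 → y ← -3.432660 + 0.37·(-16.142633) = -9.405434
t=0.740000, y=-9.405434: f=-100.407093 → y ← -9.405434 + 0.37·(-100.407093) = -46.556059
y(1.11) ≈ -46.5561

-46.5561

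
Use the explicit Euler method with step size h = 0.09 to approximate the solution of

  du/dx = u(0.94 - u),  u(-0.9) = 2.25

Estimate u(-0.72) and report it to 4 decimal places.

1.7981

Euler: u_{n+1} = u_n + h·f(x_n, u_n).
x=-0.900000, u=2.250000: f=-2.947500 → u ← 2.250000 + 0.09·(-2.947500) = 1.984725
x=-0.810000, u=1.984725: f=-2.073492 → u ← 1.984725 + 0.09·(-2.073492) = 1.798111
u(-0.72) ≈ 1.7981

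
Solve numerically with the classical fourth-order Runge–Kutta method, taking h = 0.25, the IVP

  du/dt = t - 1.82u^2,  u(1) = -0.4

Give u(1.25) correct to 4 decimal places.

-0.1594

RK4: k1 = f(t_n, u_n); k2 = f(t_n + h/2, u_n + (h/2)·k1); k3 = f(t_n + h/2, u_n + (h/2)·k2); k4 = f(t_n + h, u_n + h·k3); u_{n+1} = u_n + (h/6)·(k1 + 2k2 + 2k3 + k4).
t=1.000000, u=-0.400000:
  k1 = f(1.000000, -0.400000) = 0.708800
  k2 = f(1.125000, -0.311400) = 0.948515
  k3 = f(1.125000, -0.281436) = 0.980845
  k4 = f(1.250000, -0.154789) = 1.206394
  u ← -0.400000 + (0.25/6)·(k1 + 2k2 + 2k3 + k4) = -0.159420
u(1.25) ≈ -0.1594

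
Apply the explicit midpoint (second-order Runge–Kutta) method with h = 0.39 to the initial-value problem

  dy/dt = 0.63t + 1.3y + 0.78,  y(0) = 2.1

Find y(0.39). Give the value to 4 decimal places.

Midpoint: k1 = f(t_n, y_n); k2 = f(t_n + h/2, y_n + (h/2)·k1); y_{n+1} = y_n + h·k2.
t=0.000000, y=2.100000:
  k1 = f(0.000000, 2.100000) = 3.510000
  k2 = f(0.195000, 2.784450) = 4.522635
  y ← 2.100000 + 0.39·4.522635 = 3.863828
y(0.39) ≈ 3.8638

3.8638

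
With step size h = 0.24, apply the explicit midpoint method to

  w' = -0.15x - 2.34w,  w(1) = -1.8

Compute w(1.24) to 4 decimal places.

-1.1032

Midpoint: k1 = f(x_n, w_n); k2 = f(x_n + h/2, w_n + (h/2)·k1); w_{n+1} = w_n + h·k2.
x=1.000000, w=-1.800000:
  k1 = f(1.000000, -1.800000) = 4.062000
  k2 = f(1.120000, -1.312560) = 2.903390
  w ← -1.800000 + 0.24·2.903390 = -1.103186
w(1.24) ≈ -1.1032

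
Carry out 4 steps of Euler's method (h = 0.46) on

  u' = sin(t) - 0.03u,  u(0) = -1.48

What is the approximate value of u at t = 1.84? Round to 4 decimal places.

-0.3888

Euler: u_{n+1} = u_n + h·f(t_n, u_n).
t=0.000000, u=-1.480000: f=0.044400 → u ← -1.480000 + 0.46·0.044400 = -1.459576
t=0.460000, u=-1.459576: f=0.487735 → u ← -1.459576 + 0.46·0.487735 = -1.235218
t=0.920000, u=-1.235218: f=0.832658 → u ← -1.235218 + 0.46·0.832658 = -0.852195
t=1.380000, u=-0.852195: f=1.007419 → u ← -0.852195 + 0.46·1.007419 = -0.388782
u(1.84) ≈ -0.3888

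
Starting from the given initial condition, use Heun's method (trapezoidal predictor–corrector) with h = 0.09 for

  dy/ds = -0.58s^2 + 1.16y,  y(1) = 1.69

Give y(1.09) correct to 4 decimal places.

1.8158

Heun: k1 = f(s_n, y_n); k2 = f(s_n + h, y_n + h·k1); y_{n+1} = y_n + (h/2)·(k1 + k2).
s=1.000000, y=1.690000:
  k1 = f(1.000000, 1.690000) = 1.380400
  k2 = f(1.090000, 1.814236) = 1.415416
  y ← 1.690000 + (0.09/2)·(1.380400 + 1.415416) = 1.815812
y(1.09) ≈ 1.8158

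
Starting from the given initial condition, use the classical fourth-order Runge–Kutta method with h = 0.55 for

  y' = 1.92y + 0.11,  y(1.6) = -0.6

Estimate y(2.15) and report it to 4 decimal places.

-1.6103

RK4: k1 = f(x_n, y_n); k2 = f(x_n + h/2, y_n + (h/2)·k1); k3 = f(x_n + h/2, y_n + (h/2)·k2); k4 = f(x_n + h, y_n + h·k3); y_{n+1} = y_n + (h/6)·(k1 + 2k2 + 2k3 + k4).
x=1.600000, y=-0.600000:
  k1 = f(1.600000, -0.600000) = -1.042000
  k2 = f(1.875000, -0.886550) = -1.592176
  k3 = f(1.875000, -1.037848) = -1.882669
  k4 = f(2.150000, -1.635468) = -3.030098
  y ← -0.600000 + (0.55/6)·(k1 + 2k2 + 2k3 + k4) = -1.610331
y(2.15) ≈ -1.6103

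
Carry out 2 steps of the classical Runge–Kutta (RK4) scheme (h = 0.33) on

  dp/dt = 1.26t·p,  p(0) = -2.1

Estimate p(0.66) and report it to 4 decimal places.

-2.7631

RK4: k1 = f(t_n, p_n); k2 = f(t_n + h/2, p_n + (h/2)·k1); k3 = f(t_n + h/2, p_n + (h/2)·k2); k4 = f(t_n + h, p_n + h·k3); p_{n+1} = p_n + (h/6)·(k1 + 2k2 + 2k3 + k4).
t=0.000000, p=-2.100000:
  k1 = f(0.000000, -2.100000) = 0.000000
  k2 = f(0.165000, -2.100000) = -0.436590
  k3 = f(0.165000, -2.172037) = -0.451567
  k4 = f(0.330000, -2.249017) = -0.935141
  p ← -2.100000 + (0.33/6)·(k1 + 2k2 + 2k3 + k4) = -2.249130
t=0.330000, p=-2.249130:
  k1 = f(0.330000, -2.249130) = -0.935188
  k2 = f(0.495000, -2.403436) = -1.499023
  k3 = f(0.495000, -2.496469) = -1.557048
  k4 = f(0.660000, -2.762956) = -2.297674
  p ← -2.249130 + (0.33/6)·(k1 + 2k2 + 2k3 + k4) = -2.763105
p(0.66) ≈ -2.7631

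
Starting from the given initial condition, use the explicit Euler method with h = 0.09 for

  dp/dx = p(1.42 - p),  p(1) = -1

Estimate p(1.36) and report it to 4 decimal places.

-2.4734

Euler: p_{n+1} = p_n + h·f(x_n, p_n).
x=1.000000, p=-1.000000: f=-2.420000 → p ← -1.000000 + 0.09·(-2.420000) = -1.217800
x=1.090000, p=-1.217800: f=-3.212313 → p ← -1.217800 + 0.09·(-3.212313) = -1.506908
x=1.180000, p=-1.506908: f=-4.410582 → p ← -1.506908 + 0.09·(-4.410582) = -1.903861
x=1.270000, p=-1.903861: f=-6.328167 → p ← -1.903861 + 0.09·(-6.328167) = -2.473396
p(1.36) ≈ -2.4734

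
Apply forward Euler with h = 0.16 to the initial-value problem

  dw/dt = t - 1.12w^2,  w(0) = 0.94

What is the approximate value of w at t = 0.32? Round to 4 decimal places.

Euler: w_{n+1} = w_n + h·f(t_n, w_n).
t=0.000000, w=0.940000: f=-0.989632 → w ← 0.940000 + 0.16·(-0.989632) = 0.781659
t=0.160000, w=0.781659: f=-0.524309 → w ← 0.781659 + 0.16·(-0.524309) = 0.697769
w(0.32) ≈ 0.6978

0.6978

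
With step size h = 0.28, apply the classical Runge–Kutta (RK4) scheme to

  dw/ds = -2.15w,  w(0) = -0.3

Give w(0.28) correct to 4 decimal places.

-0.1645

RK4: k1 = f(s_n, w_n); k2 = f(s_n + h/2, w_n + (h/2)·k1); k3 = f(s_n + h/2, w_n + (h/2)·k2); k4 = f(s_n + h, w_n + h·k3); w_{n+1} = w_n + (h/6)·(k1 + 2k2 + 2k3 + k4).
s=0.000000, w=-0.300000:
  k1 = f(0.000000, -0.300000) = 0.645000
  k2 = f(0.140000, -0.209700) = 0.450855
  k3 = f(0.140000, -0.236880) = 0.509293
  k4 = f(0.280000, -0.157398) = 0.338406
  w ← -0.300000 + (0.28/6)·(k1 + 2k2 + 2k3 + k4) = -0.164494
w(0.28) ≈ -0.1645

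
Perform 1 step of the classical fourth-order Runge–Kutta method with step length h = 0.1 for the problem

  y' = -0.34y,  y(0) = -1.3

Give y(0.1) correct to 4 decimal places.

-1.2565

RK4: k1 = f(t_n, y_n); k2 = f(t_n + h/2, y_n + (h/2)·k1); k3 = f(t_n + h/2, y_n + (h/2)·k2); k4 = f(t_n + h, y_n + h·k3); y_{n+1} = y_n + (h/6)·(k1 + 2k2 + 2k3 + k4).
t=0.000000, y=-1.300000:
  k1 = f(0.000000, -1.300000) = 0.442000
  k2 = f(0.050000, -1.277900) = 0.434486
  k3 = f(0.050000, -1.278276) = 0.434614
  k4 = f(0.100000, -1.256539) = 0.427223
  y ← -1.300000 + (0.1/6)·(k1 + 2k2 + 2k3 + k4) = -1.256543
y(0.1) ≈ -1.2565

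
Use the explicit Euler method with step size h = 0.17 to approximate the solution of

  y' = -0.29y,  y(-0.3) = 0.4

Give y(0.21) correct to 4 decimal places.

Euler: y_{n+1} = y_n + h·f(x_n, y_n).
x=-0.300000, y=0.400000: f=-0.116000 → y ← 0.400000 + 0.17·(-0.116000) = 0.380280
x=-0.130000, y=0.380280: f=-0.110281 → y ← 0.380280 + 0.17·(-0.110281) = 0.361532
x=0.040000, y=0.361532: f=-0.104844 → y ← 0.361532 + 0.17·(-0.104844) = 0.343709
y(0.21) ≈ 0.3437

0.3437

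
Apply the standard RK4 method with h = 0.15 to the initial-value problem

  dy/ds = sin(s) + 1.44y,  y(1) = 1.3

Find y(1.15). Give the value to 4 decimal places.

1.7603

RK4: k1 = f(s_n, y_n); k2 = f(s_n + h/2, y_n + (h/2)·k1); k3 = f(s_n + h/2, y_n + (h/2)·k2); k4 = f(s_n + h, y_n + h·k3); y_{n+1} = y_n + (h/6)·(k1 + 2k2 + 2k3 + k4).
s=1.000000, y=1.300000:
  k1 = f(1.000000, 1.300000) = 2.713471
  k2 = f(1.075000, 1.503510) = 3.044645
  k3 = f(1.075000, 1.528348) = 3.080412
  k4 = f(1.150000, 1.762062) = 3.450133
  y ← 1.300000 + (0.15/6)·(k1 + 2k2 + 2k3 + k4) = 1.760343
y(1.15) ≈ 1.7603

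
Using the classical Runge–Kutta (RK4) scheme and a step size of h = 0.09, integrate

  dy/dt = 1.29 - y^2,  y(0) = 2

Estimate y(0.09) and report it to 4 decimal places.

RK4: k1 = f(t_n, y_n); k2 = f(t_n + h/2, y_n + (h/2)·k1); k3 = f(t_n + h/2, y_n + (h/2)·k2); k4 = f(t_n + h, y_n + h·k3); y_{n+1} = y_n + (h/6)·(k1 + 2k2 + 2k3 + k4).
t=0.000000, y=2.000000:
  k1 = f(0.000000, 2.000000) = -2.710000
  k2 = f(0.045000, 1.878050) = -2.237072
  k3 = f(0.045000, 1.899332) = -2.317461
  k4 = f(0.090000, 1.791428) = -1.919216
  y ← 2.000000 + (0.09/6)·(k1 + 2k2 + 2k3 + k4) = 1.793926
y(0.09) ≈ 1.7939

1.7939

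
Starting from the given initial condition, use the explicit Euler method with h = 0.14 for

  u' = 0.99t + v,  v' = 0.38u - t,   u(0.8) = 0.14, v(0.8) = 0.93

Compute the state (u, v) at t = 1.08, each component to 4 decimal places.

Euler on (u,v): u_{n+1} = u_n + h·u', v_{n+1} = v_n + h·v'.
0.800000: (0.140000, 0.930000); f=(1.722000, -0.746800) → (0.381080, 0.825448)
0.940000: (0.381080, 0.825448); f=(1.756048, -0.795190) → (0.626927, 0.714121)
(u(1.08), v(1.08)) ≈ (0.6269, 0.7141)

0.6269, 0.7141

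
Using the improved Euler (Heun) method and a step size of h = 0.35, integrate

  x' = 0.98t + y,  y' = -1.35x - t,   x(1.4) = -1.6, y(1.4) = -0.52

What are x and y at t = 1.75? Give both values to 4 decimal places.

-1.1952, -0.3857

Heun on (x,y): k1 = f(t_n, state_n); k2 = f(t_n + h, state_n + h·k1); state_{n+1} = state_n + (h/2)·(k1 + k2).
1.400000: (-1.600000, -0.520000)
  k1 = (0.852000, 0.760000)
  predictor → (-1.301800, -0.254000)
  k2 = (1.461000, 0.007430)
  → (-1.195225, -0.385700)
(x(1.75), y(1.75)) ≈ (-1.1952, -0.3857)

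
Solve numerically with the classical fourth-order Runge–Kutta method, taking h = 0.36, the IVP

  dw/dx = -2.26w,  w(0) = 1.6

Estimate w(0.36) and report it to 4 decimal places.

0.7134

RK4: k1 = f(x_n, w_n); k2 = f(x_n + h/2, w_n + (h/2)·k1); k3 = f(x_n + h/2, w_n + (h/2)·k2); k4 = f(x_n + h, w_n + h·k3); w_{n+1} = w_n + (h/6)·(k1 + 2k2 + 2k3 + k4).
x=0.000000, w=1.600000:
  k1 = f(0.000000, 1.600000) = -3.616000
  k2 = f(0.180000, 0.949120) = -2.145011
  k3 = f(0.180000, 1.213898) = -2.743409
  k4 = f(0.360000, 0.612373) = -1.383962
  w ← 1.600000 + (0.36/6)·(k1 + 2k2 + 2k3 + k4) = 0.713392
w(0.36) ≈ 0.7134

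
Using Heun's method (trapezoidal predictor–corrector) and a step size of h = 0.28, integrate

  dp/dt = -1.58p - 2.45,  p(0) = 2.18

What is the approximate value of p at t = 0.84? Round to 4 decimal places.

-0.5001

Heun: k1 = f(t_n, p_n); k2 = f(t_n + h, p_n + h·k1); p_{n+1} = p_n + (h/2)·(k1 + k2).
t=0.000000, p=2.180000:
  k1 = f(0.000000, 2.180000) = -5.894400
  k2 = f(0.280000, 0.529568) = -3.286717
  p ← 2.180000 + (0.28/2)·(-5.894400 + (-3.286717)) = 0.894644
t=0.280000, p=0.894644:
  k1 = f(0.280000, 0.894644) = -3.863537
  k2 = f(0.560000, -0.187147) = -2.154308
  p ← 0.894644 + (0.28/2)·(-3.863537 + (-2.154308)) = 0.052145
t=0.560000, p=0.052145:
  k1 = f(0.560000, 0.052145) = -2.532390
  k2 = f(0.840000, -0.656924) = -1.412060
  p ← 0.052145 + (0.28/2)·(-2.532390 + (-1.412060)) = -0.500078
p(0.84) ≈ -0.5001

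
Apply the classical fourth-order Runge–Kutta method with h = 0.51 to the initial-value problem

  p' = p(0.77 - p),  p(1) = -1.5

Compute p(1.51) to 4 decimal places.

RK4: k1 = f(x_n, p_n); k2 = f(x_n + h/2, p_n + (h/2)·k1); k3 = f(x_n + h/2, p_n + (h/2)·k2); k4 = f(x_n + h, p_n + h·k3); p_{n+1} = p_n + (h/6)·(k1 + 2k2 + 2k3 + k4).
x=1.000000, p=-1.500000:
  k1 = f(1.000000, -1.500000) = -3.405000
  k2 = f(1.255000, -2.368275) = -7.432298
  k3 = f(1.255000, -3.395236) = -14.141960
  k4 = f(1.510000, -8.712399) = -82.614451
  p ← -1.500000 + (0.51/6)·(k1 + 2k2 + 2k3 + k4) = -12.479277
p(1.51) ≈ -12.4793

-12.4793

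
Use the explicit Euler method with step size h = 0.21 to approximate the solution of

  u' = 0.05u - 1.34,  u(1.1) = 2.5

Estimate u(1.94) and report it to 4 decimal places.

1.4632

Euler: u_{n+1} = u_n + h·f(t_n, u_n).
t=1.100000, u=2.500000: f=-1.215000 → u ← 2.500000 + 0.21·(-1.215000) = 2.244850
t=1.310000, u=2.244850: f=-1.227758 → u ← 2.244850 + 0.21·(-1.227758) = 1.987021
t=1.520000, u=1.987021: f=-1.240649 → u ← 1.987021 + 0.21·(-1.240649) = 1.726485
t=1.730000, u=1.726485: f=-1.253676 → u ← 1.726485 + 0.21·(-1.253676) = 1.463213
u(1.94) ≈ 1.4632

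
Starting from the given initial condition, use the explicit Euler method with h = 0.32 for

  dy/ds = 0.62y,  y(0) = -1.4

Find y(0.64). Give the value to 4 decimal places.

-2.0106

Euler: y_{n+1} = y_n + h·f(s_n, y_n).
s=0.000000, y=-1.400000: f=-0.868000 → y ← -1.400000 + 0.32·(-0.868000) = -1.677760
s=0.320000, y=-1.677760: f=-1.040211 → y ← -1.677760 + 0.32·(-1.040211) = -2.010628
y(0.64) ≈ -2.0106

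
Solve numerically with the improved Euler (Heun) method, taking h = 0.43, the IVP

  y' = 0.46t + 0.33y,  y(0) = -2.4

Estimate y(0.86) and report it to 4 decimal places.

Heun: k1 = f(t_n, y_n); k2 = f(t_n + h, y_n + h·k1); y_{n+1} = y_n + (h/2)·(k1 + k2).
t=0.000000, y=-2.400000:
  k1 = f(0.000000, -2.400000) = -0.792000
  k2 = f(0.430000, -2.740560) = -0.706585
  y ← -2.400000 + (0.43/2)·(-0.792000 + (-0.706585)) = -2.722196
t=0.430000, y=-2.722196:
  k1 = f(0.430000, -2.722196) = -0.700525
  k2 = f(0.860000, -3.023421) = -0.602129
  y ← -2.722196 + (0.43/2)·(-0.700525 + (-0.602129)) = -3.002266
y(0.86) ≈ -3.0023

-3.0023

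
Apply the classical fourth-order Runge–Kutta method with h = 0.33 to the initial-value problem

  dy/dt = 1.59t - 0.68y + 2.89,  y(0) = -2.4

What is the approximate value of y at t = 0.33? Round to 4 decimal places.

-0.9829

RK4: k1 = f(t_n, y_n); k2 = f(t_n + h/2, y_n + (h/2)·k1); k3 = f(t_n + h/2, y_n + (h/2)·k2); k4 = f(t_n + h, y_n + h·k3); y_{n+1} = y_n + (h/6)·(k1 + 2k2 + 2k3 + k4).
t=0.000000, y=-2.400000:
  k1 = f(0.000000, -2.400000) = 4.522000
  k2 = f(0.165000, -1.653870) = 4.276982
  k3 = f(0.165000, -1.694298) = 4.304473
  k4 = f(0.330000, -0.979524) = 4.080776
  y ← -2.400000 + (0.33/6)·(k1 + 2k2 + 2k3 + k4) = -0.982887
y(0.33) ≈ -0.9829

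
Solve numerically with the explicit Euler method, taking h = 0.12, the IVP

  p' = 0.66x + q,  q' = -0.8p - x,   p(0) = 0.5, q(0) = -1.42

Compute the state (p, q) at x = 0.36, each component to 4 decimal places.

Euler on (p,q): p_{n+1} = p_n + h·p', q_{n+1} = q_n + h·q'.
0.000000: (0.500000, -1.420000); f=(-1.420000, -0.400000) → (0.329600, -1.468000)
0.120000: (0.329600, -1.468000); f=(-1.388800, -0.383680) → (0.162944, -1.514042)
0.240000: (0.162944, -1.514042); f=(-1.355642, -0.370355) → (0.000267, -1.558484)
(p(0.36), q(0.36)) ≈ (0.0003, -1.5585)

0.0003, -1.5585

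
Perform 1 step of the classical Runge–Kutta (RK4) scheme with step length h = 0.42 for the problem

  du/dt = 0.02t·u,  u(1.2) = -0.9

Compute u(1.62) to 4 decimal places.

-0.9107

RK4: k1 = f(t_n, u_n); k2 = f(t_n + h/2, u_n + (h/2)·k1); k3 = f(t_n + h/2, u_n + (h/2)·k2); k4 = f(t_n + h, u_n + h·k3); u_{n+1} = u_n + (h/6)·(k1 + 2k2 + 2k3 + k4).
t=1.200000, u=-0.900000:
  k1 = f(1.200000, -0.900000) = -0.021600
  k2 = f(1.410000, -0.904536) = -0.025508
  k3 = f(1.410000, -0.905357) = -0.025531
  k4 = f(1.620000, -0.910723) = -0.029507
  u ← -0.900000 + (0.42/6)·(k1 + 2k2 + 2k3 + k4) = -0.910723
u(1.62) ≈ -0.9107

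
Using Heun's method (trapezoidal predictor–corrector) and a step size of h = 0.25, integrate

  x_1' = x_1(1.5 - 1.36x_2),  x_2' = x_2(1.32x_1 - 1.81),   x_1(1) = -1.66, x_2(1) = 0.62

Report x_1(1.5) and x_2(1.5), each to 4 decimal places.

-2.9874, 0.1641

Heun on (x_1,x_2): k1 = f(t_n, state_n); k2 = f(t_n + h, state_n + h·k1); state_{n+1} = state_n + (h/2)·(k1 + k2).
1.000000: (-1.660000, 0.620000)
  k1 = (-1.090288, -2.480744)
  predictor → (-1.932572, -0.000186)
  k2 = (-2.899347, 0.000811)
  → (-2.158704, 0.310008)
1.250000: (-2.158704, 0.310008)
  k1 = (-2.327922, -1.444481)
  predictor → (-2.740685, -0.051112)
  k2 = (-4.301538, 0.277420)
  → (-2.987387, 0.164126)
(x_1(1.5), x_2(1.5)) ≈ (-2.9874, 0.1641)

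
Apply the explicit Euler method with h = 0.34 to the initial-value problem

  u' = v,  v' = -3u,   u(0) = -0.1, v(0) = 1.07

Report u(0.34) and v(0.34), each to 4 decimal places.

0.2638, 1.1720

Euler on (u,v): u_{n+1} = u_n + h·u', v_{n+1} = v_n + h·v'.
0.000000: (-0.100000, 1.070000); f=(1.070000, 0.300000) → (0.263800, 1.172000)
(u(0.34), v(0.34)) ≈ (0.2638, 1.1720)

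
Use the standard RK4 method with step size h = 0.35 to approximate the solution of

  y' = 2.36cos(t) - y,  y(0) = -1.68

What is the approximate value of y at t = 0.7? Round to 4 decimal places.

RK4: k1 = f(t_n, y_n); k2 = f(t_n + h/2, y_n + (h/2)·k1); k3 = f(t_n + h/2, y_n + (h/2)·k2); k4 = f(t_n + h, y_n + h·k3); y_{n+1} = y_n + (h/6)·(k1 + 2k2 + 2k3 + k4).
t=0.000000, y=-1.680000:
  k1 = f(0.000000, -1.680000) = 4.040000
  k2 = f(0.175000, -0.973000) = 3.296955
  k3 = f(0.175000, -1.103033) = 3.426988
  k4 = f(0.350000, -0.480554) = 2.697474
  y ← -1.680000 + (0.35/6)·(k1 + 2k2 + 2k3 + k4) = -0.502521
t=0.350000, y=-0.502521:
  k1 = f(0.350000, -0.502521) = 2.719440
  k2 = f(0.525000, -0.026619) = 2.068783
  k3 = f(0.525000, -0.140484) = 2.182648
  k4 = f(0.700000, 0.261406) = 1.543621
  y ← -0.502521 + (0.35/6)·(k1 + 2k2 + 2k3 + k4) = 0.242158
y(0.7) ≈ 0.2422

0.2422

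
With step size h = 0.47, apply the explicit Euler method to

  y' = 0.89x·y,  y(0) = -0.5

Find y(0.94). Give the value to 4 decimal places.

-0.5983

Euler: y_{n+1} = y_n + h·f(x_n, y_n).
x=0.000000, y=-0.500000: f=0.000000 → y ← -0.500000 + 0.47·0.000000 = -0.500000
x=0.470000, y=-0.500000: f=-0.209150 → y ← -0.500000 + 0.47·(-0.209150) = -0.598301
y(0.94) ≈ -0.5983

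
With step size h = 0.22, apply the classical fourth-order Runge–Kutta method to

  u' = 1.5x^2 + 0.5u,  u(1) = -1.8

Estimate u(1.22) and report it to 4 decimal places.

-1.5797

RK4: k1 = f(x_n, u_n); k2 = f(x_n + h/2, u_n + (h/2)·k1); k3 = f(x_n + h/2, u_n + (h/2)·k2); k4 = f(x_n + h, u_n + h·k3); u_{n+1} = u_n + (h/6)·(k1 + 2k2 + 2k3 + k4).
x=1.000000, u=-1.800000:
  k1 = f(1.000000, -1.800000) = 0.600000
  k2 = f(1.110000, -1.734000) = 0.981150
  k3 = f(1.110000, -1.692074) = 1.002113
  k4 = f(1.220000, -1.579535) = 1.442832
  u ← -1.800000 + (0.22/6)·(k1 + 2k2 + 2k3 + k4) = -1.579657
u(1.22) ≈ -1.5797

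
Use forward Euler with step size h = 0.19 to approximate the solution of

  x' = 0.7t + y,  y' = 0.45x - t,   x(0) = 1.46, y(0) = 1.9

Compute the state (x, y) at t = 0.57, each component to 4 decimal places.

Euler on (x,y): x_{n+1} = x_n + h·x', y_{n+1} = y_n + h·y'.
0.000000: (1.460000, 1.900000); f=(1.900000, 0.657000) → (1.821000, 2.024830)
0.190000: (1.821000, 2.024830); f=(2.157830, 0.629450) → (2.230988, 2.144426)
0.380000: (2.230988, 2.144426); f=(2.410426, 0.623944) → (2.688969, 2.262975)
(x(0.57), y(0.57)) ≈ (2.6890, 2.2630)

2.6890, 2.2630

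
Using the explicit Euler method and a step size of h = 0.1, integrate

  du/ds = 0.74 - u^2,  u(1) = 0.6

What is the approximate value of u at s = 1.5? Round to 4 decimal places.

0.7466

Euler: u_{n+1} = u_n + h·f(s_n, u_n).
s=1.000000, u=0.600000: f=0.380000 → u ← 0.600000 + 0.1·0.380000 = 0.638000
s=1.100000, u=0.638000: f=0.332956 → u ← 0.638000 + 0.1·0.332956 = 0.671296
s=1.200000, u=0.671296: f=0.289362 → u ← 0.671296 + 0.1·0.289362 = 0.700232
s=1.300000, u=0.700232: f=0.249675 → u ← 0.700232 + 0.1·0.249675 = 0.725199
s=1.400000, u=0.725199: f=0.214086 → u ← 0.725199 + 0.1·0.214086 = 0.746608
u(1.5) ≈ 0.7466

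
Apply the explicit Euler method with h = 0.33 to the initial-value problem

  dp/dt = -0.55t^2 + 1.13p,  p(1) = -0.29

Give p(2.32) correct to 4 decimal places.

-3.5105

Euler: p_{n+1} = p_n + h·f(t_n, p_n).
t=1.000000, p=-0.290000: f=-0.877700 → p ← -0.290000 + 0.33·(-0.877700) = -0.579641
t=1.330000, p=-0.579641: f=-1.627889 → p ← -0.579641 + 0.33·(-1.627889) = -1.116844
t=1.660000, p=-1.116844: f=-2.777614 → p ← -1.116844 + 0.33·(-2.777614) = -2.033457
t=1.990000, p=-2.033457: f=-4.475862 → p ← -2.033457 + 0.33·(-4.475862) = -3.510492
p(2.32) ≈ -3.5105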